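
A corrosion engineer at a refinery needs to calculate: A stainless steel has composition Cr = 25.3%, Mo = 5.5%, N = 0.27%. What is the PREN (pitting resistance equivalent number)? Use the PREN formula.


Apply the PREN formula: PREN = Cr + 3.3*Mo + 16*N
PREN = 25.3 + 3.3*5.5 + 16*0.27
PREN = 25.3 + 18.15 + 4.32 = 47.77

47.77


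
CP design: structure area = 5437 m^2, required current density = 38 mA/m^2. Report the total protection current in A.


I = area * current density, then convert mA → A (÷1000)
I = 5437 * 38 / 1000 = 206.61 A

206.61 A


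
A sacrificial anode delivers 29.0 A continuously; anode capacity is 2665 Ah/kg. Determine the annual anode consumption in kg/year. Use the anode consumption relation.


Annual consumption = current * hours per year / capacity
Rate = 29.0 * 8760 / 2665 = 95.3 kg/year

95.3 kg/year


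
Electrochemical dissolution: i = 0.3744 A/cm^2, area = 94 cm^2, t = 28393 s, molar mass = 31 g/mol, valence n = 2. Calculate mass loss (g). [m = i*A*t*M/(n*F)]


Apply Faraday's law: m = i*A*t*M / (n*F)
Total charge passed Q = i*A*t = 0.3744*94*28393 = 999251.8848 C
m = Q*M/(n*F) = 999251.8848*31/(2*96485) = 160.52655 g

160.52655 g


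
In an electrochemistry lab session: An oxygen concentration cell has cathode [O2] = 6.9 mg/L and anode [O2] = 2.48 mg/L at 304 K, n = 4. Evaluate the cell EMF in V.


Apply the Nernst concentration-cell relation: E = (RT/nF)*ln(C_cathode/C_anode)
RT/nF = 8.314*304/(4*96485) = 0.00654883 V
ln(6.9/2.48) = 1.02326
E = 0.00654883 * 1.02326 = 0.0067 V

0.0067 V


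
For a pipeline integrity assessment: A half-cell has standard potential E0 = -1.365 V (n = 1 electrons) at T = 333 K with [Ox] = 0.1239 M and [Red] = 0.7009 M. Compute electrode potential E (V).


Apply the Nernst equation: E = E0 + (RT/nF)*ln([Ox]/[Red])
Step 1: RT/nF = 8.314*333/(1*96485) = 0.02869422 V
Step 2: [Ox]/[Red] = 0.1239/0.7009 = 0.176773
Step 3: ln(0.176773) = -1.732889
Step 4: correction = 0.02869422 * -1.732889 = -0.0497 V
E = -1.365 + -0.0497 = -1.4147 V

-1.4147 V


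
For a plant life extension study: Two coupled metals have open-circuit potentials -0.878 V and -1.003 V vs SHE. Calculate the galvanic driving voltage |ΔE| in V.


Driving voltage is the absolute potential difference.
|ΔE| = |-0.878 − (-1.003)| = 0.125 V

0.125 V


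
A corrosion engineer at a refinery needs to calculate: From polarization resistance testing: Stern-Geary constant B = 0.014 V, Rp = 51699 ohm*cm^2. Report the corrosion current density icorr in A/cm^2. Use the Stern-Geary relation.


Apply the Stern-Geary relation: icorr = B / Rp
icorr = 0.014 / 51699 = 2.708×10^-7 A/cm^2

2.708×10^-7 A/cm^2


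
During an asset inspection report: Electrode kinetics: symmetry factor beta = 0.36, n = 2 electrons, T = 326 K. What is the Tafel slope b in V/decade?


Apply the Tafel slope relation: b = 2.303*R*T/(beta*n*F)
Numerator: 2.303 * 8.314 * 326 = 6241.97
Denominator: 0.36 * 2 * 96485 = 69469.2
b = 6241.97 / 69469.2 = 0.09 V/decade

0.09 V/decade


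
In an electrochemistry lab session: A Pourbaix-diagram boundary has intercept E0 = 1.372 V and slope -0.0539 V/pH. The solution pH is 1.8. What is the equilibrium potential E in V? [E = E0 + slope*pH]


Apply the Pourbaix line equation: E = E0 + slope*pH
E = 1.372 + (-0.0539)*1.8 = 1.372 + (-0.09702) = 1.27498 V
Rounded to 3 decimal places: E = 1.275 V

1.275 V


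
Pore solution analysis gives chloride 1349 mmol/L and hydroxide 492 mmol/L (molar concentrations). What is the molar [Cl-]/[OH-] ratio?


Threshold parameter = [Cl-] / [OH-] (molar basis; both in mmol/L, so units cancel)
Ratio = 1349 / 492 = 2.74

2.74


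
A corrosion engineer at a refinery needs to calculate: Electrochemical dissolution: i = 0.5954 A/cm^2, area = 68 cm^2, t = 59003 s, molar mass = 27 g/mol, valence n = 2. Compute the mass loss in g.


Apply Faraday's law: m = i*A*t*M / (n*F)
Total charge passed Q = i*A*t = 0.5954*68*59003 = 2388866.2616 C
m = Q*M/(n*F) = 2388866.2616*27/(2*96485) = 334.2457 g

334.2457 g


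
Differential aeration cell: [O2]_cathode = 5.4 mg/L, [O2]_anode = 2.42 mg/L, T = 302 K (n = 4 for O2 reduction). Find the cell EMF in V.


Apply the Nernst concentration-cell relation: E = (RT/nF)*ln(C_cathode/C_anode)
RT/nF = 8.314*302/(4*96485) = 0.00650575 V
ln(5.4/2.42) = 0.80263
E = 0.00650575 * 0.80263 = 0.00522 V

0.00522 V


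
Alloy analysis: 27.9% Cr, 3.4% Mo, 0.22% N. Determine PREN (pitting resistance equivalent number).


Apply the PREN formula: PREN = Cr + 3.3*Mo + 16*N
PREN = 27.9 + 3.3*3.4 + 16*0.22
PREN = 27.9 + 11.22 + 3.52 = 42.64

42.64


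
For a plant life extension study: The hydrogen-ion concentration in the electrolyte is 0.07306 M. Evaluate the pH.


pH = −log10[H+]
pH = −log10(0.07306) = 1.14

1.14


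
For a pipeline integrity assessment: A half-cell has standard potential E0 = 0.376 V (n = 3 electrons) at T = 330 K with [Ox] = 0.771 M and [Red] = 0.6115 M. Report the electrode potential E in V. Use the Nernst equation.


Apply the Nernst equation: E = E0 + (RT/nF)*ln([Ox]/[Red])
Step 1: RT/nF = 8.314*330/(3*96485) = 0.00947857 V
Step 2: [Ox]/[Red] = 0.771/0.6115 = 1.260834
Step 3: ln(1.260834) = 0.231773
Step 4: correction = 0.00947857 * 0.231773 = 0.0022 V
E = 0.376 + 0.0022 = 0.3782 V

0.3782 V


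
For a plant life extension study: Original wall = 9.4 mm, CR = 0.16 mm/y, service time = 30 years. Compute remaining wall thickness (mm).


Remaining wall = original − CR × time
t = 9.4 − 0.16*30 = 9.4 − 4.8 = 4.6 mm

4.6 mm


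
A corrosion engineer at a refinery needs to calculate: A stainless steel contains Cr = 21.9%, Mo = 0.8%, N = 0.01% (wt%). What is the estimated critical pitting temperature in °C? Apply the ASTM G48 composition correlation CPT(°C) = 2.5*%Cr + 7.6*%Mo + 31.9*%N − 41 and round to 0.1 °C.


Apply the ASTM G48 empirical CPT estimate: CPT(°C) = 2.5*%Cr + 7.6*%Mo + 31.9*%N − 41
2.5*21.9 = 54.75; 7.6*0.8 = 6.08; 31.9*0.01 = 0.319
CPT = 54.75 + 6.08 + 0.319 − 41 = 20.149 °C
Rounded to 0.1 °C: CPT ≈ 20.1 °C

20.1 °C


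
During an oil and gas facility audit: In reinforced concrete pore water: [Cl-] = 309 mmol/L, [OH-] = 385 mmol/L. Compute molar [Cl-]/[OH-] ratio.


Threshold parameter = [Cl-] / [OH-] (molar basis; both in mmol/L, so units cancel)
Ratio = 309 / 385 = 0.8

0.8


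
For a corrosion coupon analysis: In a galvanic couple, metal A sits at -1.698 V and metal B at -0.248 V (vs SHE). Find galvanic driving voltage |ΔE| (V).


Driving voltage is the absolute potential difference.
|ΔE| = |-1.698 − (-0.248)| = 1.45 V

1.45 V


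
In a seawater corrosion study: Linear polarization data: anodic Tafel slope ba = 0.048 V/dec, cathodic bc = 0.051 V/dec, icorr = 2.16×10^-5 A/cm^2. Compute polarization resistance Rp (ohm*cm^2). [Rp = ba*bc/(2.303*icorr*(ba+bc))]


Apply the Stern-Geary equation: Rp = ba*bc / (2.303*icorr*(ba+bc))
ba*bc = 0.048*0.051 = 0.002448
ba+bc = 0.099; 2.303*icorr*(ba+bc) = 2.303*2.16×10^-5*0.099 = 4.9247352×10^-6
Rp = 0.002448 / 4.9247352×10^-6 = 497.08 ohm*cm^2

497.08 ohm*cm^2


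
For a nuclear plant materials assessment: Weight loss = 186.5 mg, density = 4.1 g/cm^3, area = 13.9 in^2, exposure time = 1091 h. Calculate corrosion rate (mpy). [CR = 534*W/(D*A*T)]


Apply the mpy weight-loss relation: CR = 534 * W / (D * A * T)
Numerator: 534 * 186.5 = 99591.0
Denominator: 4.1 * 13.9 * 1091 = 62176.09
CR = 99591.0 / 62176.09 = 1.60176 mpy

1.60176 mpy


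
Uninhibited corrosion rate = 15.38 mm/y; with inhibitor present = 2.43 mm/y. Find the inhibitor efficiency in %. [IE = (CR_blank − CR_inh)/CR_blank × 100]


Apply the inhibitor-efficiency definition: IE = (CR_blank − CR_inh)/CR_blank × 100
IE = (15.38 − 2.43) / 15.38 × 100
IE = 12.95 / 15.38 × 100 = 84.2 %

84.2 %


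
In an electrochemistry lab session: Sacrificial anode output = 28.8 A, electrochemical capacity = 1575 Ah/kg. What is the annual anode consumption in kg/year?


Annual consumption = current * hours per year / capacity
Rate = 28.8 * 8760 / 1575 = 160.2 kg/year

160.2 kg/year


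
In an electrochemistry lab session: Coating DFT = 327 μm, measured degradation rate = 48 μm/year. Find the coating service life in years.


Service life = thickness / degradation rate
Life = 327 / 48 = 6.8 years

6.8 years


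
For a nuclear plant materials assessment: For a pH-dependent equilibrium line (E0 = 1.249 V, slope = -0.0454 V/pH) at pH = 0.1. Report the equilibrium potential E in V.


Apply the Pourbaix line equation: E = E0 + slope*pH
E = 1.249 + (-0.0454)*0.1 = 1.249 + (-0.00454) = 1.24446 V
Rounded to 4 decimal places: E = 1.2445 V

1.2445 V


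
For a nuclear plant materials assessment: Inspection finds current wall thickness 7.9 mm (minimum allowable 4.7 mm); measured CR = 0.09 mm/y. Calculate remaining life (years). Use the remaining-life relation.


Apply the remaining-life relation: RL = (t_current − t_min) / CR
RL = (7.9 − 4.7) / 0.09 = 3.2 / 0.09 = 35.6 years

35.6 years


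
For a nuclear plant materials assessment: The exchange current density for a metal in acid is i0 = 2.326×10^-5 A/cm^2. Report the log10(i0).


i0 = 2.326×10^-5 A/cm^2
log10(i0) = -4.633

-4.633


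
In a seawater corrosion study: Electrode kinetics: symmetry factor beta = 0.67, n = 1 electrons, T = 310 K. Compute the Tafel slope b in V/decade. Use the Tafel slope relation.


Apply the Tafel slope relation: b = 2.303*R*T/(beta*n*F)
Numerator: 2.303 * 8.314 * 310 = 5935.61
Denominator: 0.67 * 1 * 96485 = 64644.95
b = 5935.61 / 64644.95 = 0.092 V/decade

0.092 V/decade


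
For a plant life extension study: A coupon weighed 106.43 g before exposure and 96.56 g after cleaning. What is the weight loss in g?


Weight loss = initial − final
WL = 106.43 − 96.56 = 9.87 g

9.87 g


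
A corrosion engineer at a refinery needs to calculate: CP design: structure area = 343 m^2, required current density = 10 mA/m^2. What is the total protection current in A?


I = area * current density, then convert mA → A (÷1000)
I = 343 * 10 / 1000 = 3.43 A

3.43 A


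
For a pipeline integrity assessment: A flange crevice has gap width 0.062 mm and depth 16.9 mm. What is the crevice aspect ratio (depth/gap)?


Aspect ratio = depth / gap
Ratio = 16.9 / 0.062 = 272.6

272.6


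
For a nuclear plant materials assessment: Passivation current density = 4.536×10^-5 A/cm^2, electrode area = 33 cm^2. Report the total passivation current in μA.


I = i_pass * A, then convert A → μA (×10^6)
I = 4.536×10^-5 * 33 * 10^6 = 1496.88 μA

1496.88 μA


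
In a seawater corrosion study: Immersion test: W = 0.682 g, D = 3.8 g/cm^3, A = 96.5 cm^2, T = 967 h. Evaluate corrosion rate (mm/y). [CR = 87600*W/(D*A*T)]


Apply the mm/y weight-loss relation: CR = 87600 * W / (D * A * T)
Numerator: 87600 * 0.682 = 59743.2
Denominator: 3.8 * 96.5 * 967 = 354598.9
CR = 59743.2 / 354598.9 = 0.168481 mm/y

0.168481 mm/y


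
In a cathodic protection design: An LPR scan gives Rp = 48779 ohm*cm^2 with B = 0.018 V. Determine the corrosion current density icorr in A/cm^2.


Apply the Stern-Geary relation: icorr = B / Rp
icorr = 0.018 / 48779 = 3.69×10^-7 A/cm^2

3.69×10^-7 A/cm^2


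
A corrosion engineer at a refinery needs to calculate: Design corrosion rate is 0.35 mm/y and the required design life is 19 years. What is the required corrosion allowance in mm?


Corrosion allowance = CR × design life
CA = 0.35 * 19 = 6.65 mm

6.65 mm


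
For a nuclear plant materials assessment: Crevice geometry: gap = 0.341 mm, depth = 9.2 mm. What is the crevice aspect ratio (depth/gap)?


Aspect ratio = depth / gap
Ratio = 9.2 / 0.341 = 27.0

27.0


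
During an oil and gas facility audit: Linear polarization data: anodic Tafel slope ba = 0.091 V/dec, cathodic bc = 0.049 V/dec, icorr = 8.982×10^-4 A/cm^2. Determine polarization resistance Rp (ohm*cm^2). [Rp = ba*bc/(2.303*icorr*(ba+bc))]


Apply the Stern-Geary equation: Rp = ba*bc / (2.303*icorr*(ba+bc))
ba*bc = 0.091*0.049 = 0.004459
ba+bc = 0.14; 2.303*icorr*(ba+bc) = 2.303*8.982×10^-4*0.14 = 2.8959764×10^-4
Rp = 0.004459 / 2.8959764×10^-4 = 15.4 ohm*cm^2

15.4 ohm*cm^2


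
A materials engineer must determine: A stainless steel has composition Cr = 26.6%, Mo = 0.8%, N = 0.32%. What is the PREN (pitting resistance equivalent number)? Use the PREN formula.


Apply the PREN formula: PREN = Cr + 3.3*Mo + 16*N
PREN = 26.6 + 3.3*0.8 + 16*0.32
PREN = 26.6 + 2.64 + 5.12 = 34.36

34.36


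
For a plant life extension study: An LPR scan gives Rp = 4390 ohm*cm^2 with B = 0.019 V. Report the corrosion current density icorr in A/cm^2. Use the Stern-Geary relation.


Apply the Stern-Geary relation: icorr = B / Rp
icorr = 0.019 / 4390 = 4.328×10^-6 A/cm^2

4.328×10^-6 A/cm^2


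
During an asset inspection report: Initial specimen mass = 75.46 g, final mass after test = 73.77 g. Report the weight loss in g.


Weight loss = initial − final
WL = 75.46 − 73.77 = 1.69 g

1.69 g


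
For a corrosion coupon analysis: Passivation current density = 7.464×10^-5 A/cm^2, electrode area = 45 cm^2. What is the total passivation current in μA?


I = i_pass * A, then convert A → μA (×10^6)
I = 7.464×10^-5 * 45 * 10^6 = 3358.8 μA

3358.8 μA


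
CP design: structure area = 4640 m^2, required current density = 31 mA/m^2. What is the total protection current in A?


I = area * current density, then convert mA → A (÷1000)
I = 4640 * 31 / 1000 = 143.84 A

143.84 A


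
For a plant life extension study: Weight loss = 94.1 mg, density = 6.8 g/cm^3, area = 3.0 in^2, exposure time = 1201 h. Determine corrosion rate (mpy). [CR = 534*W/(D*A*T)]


Apply the mpy weight-loss relation: CR = 534 * W / (D * A * T)
Numerator: 534 * 94.1 = 50249.4
Denominator: 6.8 * 3.0 * 1201 = 24500.4
CR = 50249.4 / 24500.4 = 2.051 mpy

2.051 mpy


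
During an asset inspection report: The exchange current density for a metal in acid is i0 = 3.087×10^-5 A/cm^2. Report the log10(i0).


i0 = 3.087×10^-5 A/cm^2
log10(i0) = -4.51

-4.51


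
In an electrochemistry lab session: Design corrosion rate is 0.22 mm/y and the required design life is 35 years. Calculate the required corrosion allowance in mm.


Corrosion allowance = CR × design life
CA = 0.22 * 35 = 7.7 mm

7.7 mm


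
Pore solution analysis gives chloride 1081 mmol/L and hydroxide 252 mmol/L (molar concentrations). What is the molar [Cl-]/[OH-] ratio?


Threshold parameter = [Cl-] / [OH-] (molar basis; both in mmol/L, so units cancel)
Ratio = 1081 / 252 = 4.29

4.29


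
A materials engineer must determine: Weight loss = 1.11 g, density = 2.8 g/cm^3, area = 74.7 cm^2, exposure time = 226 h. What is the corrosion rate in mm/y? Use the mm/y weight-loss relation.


Apply the mm/y weight-loss relation: CR = 87600 * W / (D * A * T)
Numerator: 87600 * 1.11 = 97236.0
Denominator: 2.8 * 74.7 * 226 = 47270.16
CR = 97236.0 / 47270.16 = 2.057027 mm/y

2.057027 mm/y


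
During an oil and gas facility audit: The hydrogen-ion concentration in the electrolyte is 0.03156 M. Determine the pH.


pH = −log10[H+]
pH = −log10(0.03156) = 1.5

1.5


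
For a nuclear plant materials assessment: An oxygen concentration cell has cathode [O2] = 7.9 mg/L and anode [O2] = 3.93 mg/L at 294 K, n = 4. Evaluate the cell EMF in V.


Apply the Nernst concentration-cell relation: E = (RT/nF)*ln(C_cathode/C_anode)
RT/nF = 8.314*294/(4*96485) = 0.00633341 V
ln(7.9/3.93) = 0.69822
E = 0.00633341 * 0.69822 = 0.00442 V

0.00442 V


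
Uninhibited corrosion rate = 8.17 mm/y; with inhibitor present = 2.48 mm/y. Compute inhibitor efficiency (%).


Apply the inhibitor-efficiency definition: IE = (CR_blank − CR_inh)/CR_blank × 100
IE = (8.17 − 2.48) / 8.17 × 100
IE = 5.69 / 8.17 × 100 = 69.6 %

69.6 %


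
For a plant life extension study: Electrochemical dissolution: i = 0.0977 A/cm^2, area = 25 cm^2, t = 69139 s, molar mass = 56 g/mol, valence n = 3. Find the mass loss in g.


Apply Faraday's law: m = i*A*t*M / (n*F)
Total charge passed Q = i*A*t = 0.0977*25*69139 = 168872.0075 C
m = Q*M/(n*F) = 168872.0075*56/(3*96485) = 32.67117 g

32.67117 g


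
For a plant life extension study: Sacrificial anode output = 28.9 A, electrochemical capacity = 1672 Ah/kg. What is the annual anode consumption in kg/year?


Annual consumption = current * hours per year / capacity
Rate = 28.9 * 8760 / 1672 = 151.4 kg/year

151.4 kg/year


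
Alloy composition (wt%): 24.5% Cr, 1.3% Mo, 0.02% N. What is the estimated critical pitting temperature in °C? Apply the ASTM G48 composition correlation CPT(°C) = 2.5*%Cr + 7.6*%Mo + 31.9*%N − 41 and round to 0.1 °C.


Apply the ASTM G48 empirical CPT estimate: CPT(°C) = 2.5*%Cr + 7.6*%Mo + 31.9*%N − 41
2.5*24.5 = 61.25; 7.6*1.3 = 9.88; 31.9*0.02 = 0.638
CPT = 61.25 + 9.88 + 0.638 − 41 = 30.768 °C
Rounded to 0.1 °C: CPT ≈ 30.8 °C

30.8 °C


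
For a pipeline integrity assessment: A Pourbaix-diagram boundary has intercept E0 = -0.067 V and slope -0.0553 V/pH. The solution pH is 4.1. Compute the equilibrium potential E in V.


Apply the Pourbaix line equation: E = E0 + slope*pH
E = -0.067 + (-0.0553)*4.1 = -0.067 + (-0.22673) = -0.29373 V
Rounded to 3 decimal places: E = -0.294 V

-0.294 V


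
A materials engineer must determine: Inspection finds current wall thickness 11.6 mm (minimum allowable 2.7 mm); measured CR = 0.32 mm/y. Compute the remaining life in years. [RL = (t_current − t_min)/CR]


Apply the remaining-life relation: RL = (t_current − t_min) / CR
RL = (11.6 − 2.7) / 0.32 = 8.9 / 0.32 = 27.8 years

27.8 years


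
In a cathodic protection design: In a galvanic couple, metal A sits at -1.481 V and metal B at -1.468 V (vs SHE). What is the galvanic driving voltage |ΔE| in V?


Driving voltage is the absolute potential difference.
|ΔE| = |-1.481 − (-1.468)| = 0.013 V

0.013 V


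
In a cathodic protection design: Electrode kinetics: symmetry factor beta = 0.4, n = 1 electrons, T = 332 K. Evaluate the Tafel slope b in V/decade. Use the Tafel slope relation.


Apply the Tafel slope relation: b = 2.303*R*T/(beta*n*F)
Numerator: 2.303 * 8.314 * 332 = 6356.85
Denominator: 0.4 * 1 * 96485 = 38594.0
b = 6356.85 / 38594.0 = 0.1647 V/decade

0.1647 V/decade


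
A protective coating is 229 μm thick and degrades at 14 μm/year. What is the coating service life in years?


Service life = thickness / degradation rate
Life = 229 / 14 = 16.4 years

16.4 years


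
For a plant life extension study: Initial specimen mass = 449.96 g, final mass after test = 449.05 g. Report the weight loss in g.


Weight loss = initial − final
WL = 449.96 − 449.05 = 0.91 g

0.91 g


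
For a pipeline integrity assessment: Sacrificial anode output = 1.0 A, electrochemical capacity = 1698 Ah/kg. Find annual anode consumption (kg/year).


Annual consumption = current * hours per year / capacity
Rate = 1.0 * 8760 / 1698 = 5.2 kg/year

5.2 kg/year


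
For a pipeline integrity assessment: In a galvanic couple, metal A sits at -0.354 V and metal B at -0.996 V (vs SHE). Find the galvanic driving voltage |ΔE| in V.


Driving voltage is the absolute potential difference.
|ΔE| = |-0.354 − (-0.996)| = 0.642 V

0.642 V


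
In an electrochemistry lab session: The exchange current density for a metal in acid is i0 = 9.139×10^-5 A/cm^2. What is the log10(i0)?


i0 = 9.139×10^-5 A/cm^2
log10(i0) = -4.039

-4.039


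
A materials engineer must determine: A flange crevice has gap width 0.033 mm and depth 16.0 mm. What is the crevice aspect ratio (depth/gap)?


Aspect ratio = depth / gap
Ratio = 16.0 / 0.033 = 484.8

484.8


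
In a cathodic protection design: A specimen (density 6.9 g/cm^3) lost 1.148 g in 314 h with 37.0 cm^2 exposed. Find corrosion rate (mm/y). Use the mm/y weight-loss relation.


Apply the mm/y weight-loss relation: CR = 87600 * W / (D * A * T)
Numerator: 87600 * 1.148 = 100564.8
Denominator: 6.9 * 37.0 * 314 = 80164.2
CR = 100564.8 / 80164.2 = 1.254485 mm/y

1.254485 mm/y


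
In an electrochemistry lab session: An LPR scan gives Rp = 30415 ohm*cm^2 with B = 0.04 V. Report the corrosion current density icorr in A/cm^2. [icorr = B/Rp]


Apply the Stern-Geary relation: icorr = B / Rp
icorr = 0.04 / 30415 = 1.315×10^-6 A/cm^2

1.315×10^-6 A/cm^2


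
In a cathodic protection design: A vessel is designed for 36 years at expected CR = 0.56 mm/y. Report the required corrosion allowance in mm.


Corrosion allowance = CR × design life
CA = 0.56 * 36 = 20.16 mm

20.16 mm


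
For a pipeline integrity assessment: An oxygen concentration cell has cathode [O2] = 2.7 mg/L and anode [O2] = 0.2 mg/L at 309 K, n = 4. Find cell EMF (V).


Apply the Nernst concentration-cell relation: E = (RT/nF)*ln(C_cathode/C_anode)
RT/nF = 8.314*309/(4*96485) = 0.00665654 V
ln(2.7/0.2) = 2.60269
E = 0.00665654 * 2.60269 = 0.01732 V

0.01732 V


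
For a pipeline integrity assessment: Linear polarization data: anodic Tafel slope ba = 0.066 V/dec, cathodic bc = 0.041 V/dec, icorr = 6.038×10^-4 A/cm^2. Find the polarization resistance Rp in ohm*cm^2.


Apply the Stern-Geary equation: Rp = ba*bc / (2.303*icorr*(ba+bc))
ba*bc = 0.066*0.041 = 0.002706
ba+bc = 0.107; 2.303*icorr*(ba+bc) = 2.303*6.038×10^-4*0.107 = 1.48789×10^-4
Rp = 0.002706 / 1.48789×10^-4 = 18.19 ohm*cm^2

18.19 ohm*cm^2


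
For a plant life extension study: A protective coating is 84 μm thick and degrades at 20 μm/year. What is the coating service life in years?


Service life = thickness / degradation rate
Life = 84 / 20 = 4.2 years

4.2 years


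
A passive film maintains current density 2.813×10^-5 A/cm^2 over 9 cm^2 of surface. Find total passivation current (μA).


I = i_pass * A, then convert A → μA (×10^6)
I = 2.813×10^-5 * 9 * 10^6 = 253.17 μA

253.17 μA


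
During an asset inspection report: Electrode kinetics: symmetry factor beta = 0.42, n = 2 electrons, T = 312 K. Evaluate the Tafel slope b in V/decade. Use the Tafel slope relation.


Apply the Tafel slope relation: b = 2.303*R*T/(beta*n*F)
Numerator: 2.303 * 8.314 * 312 = 5973.91
Denominator: 0.42 * 2 * 96485 = 81047.4
b = 5973.91 / 81047.4 = 0.074 V/decade

0.074 V/decade


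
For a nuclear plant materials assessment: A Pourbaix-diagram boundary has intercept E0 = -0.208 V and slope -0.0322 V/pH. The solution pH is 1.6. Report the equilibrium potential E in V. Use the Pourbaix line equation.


Apply the Pourbaix line equation: E = E0 + slope*pH
E = -0.208 + (-0.0322)*1.6 = -0.208 + (-0.05152) = -0.25952 V
Rounded to 3 decimal places: E = -0.260 V

-0.260 V


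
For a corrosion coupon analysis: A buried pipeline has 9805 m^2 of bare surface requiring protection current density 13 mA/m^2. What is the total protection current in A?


I = area * current density, then convert mA → A (÷1000)
I = 9805 * 13 / 1000 = 127.47 A

127.47 A


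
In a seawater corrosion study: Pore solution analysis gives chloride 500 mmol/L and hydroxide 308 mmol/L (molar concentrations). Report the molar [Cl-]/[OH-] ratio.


Threshold parameter = [Cl-] / [OH-] (molar basis; both in mmol/L, so units cancel)
Ratio = 500 / 308 = 1.62

1.62


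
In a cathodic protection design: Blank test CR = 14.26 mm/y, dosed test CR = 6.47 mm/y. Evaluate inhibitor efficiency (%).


Apply the inhibitor-efficiency definition: IE = (CR_blank − CR_inh)/CR_blank × 100
IE = (14.26 − 6.47) / 14.26 × 100
IE = 7.79 / 14.26 × 100 = 54.6 %

54.6 %


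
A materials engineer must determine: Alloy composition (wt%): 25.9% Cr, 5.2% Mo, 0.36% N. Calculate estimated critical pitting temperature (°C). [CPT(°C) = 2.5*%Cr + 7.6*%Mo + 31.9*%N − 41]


Apply the ASTM G48 empirical CPT estimate: CPT(°C) = 2.5*%Cr + 7.6*%Mo + 31.9*%N − 41
2.5*25.9 = 64.75; 7.6*5.2 = 39.52; 31.9*0.36 = 11.484
CPT = 64.75 + 39.52 + 11.484 − 41 = 74.754 °C
Rounded to 0.1 °C: CPT ≈ 74.8 °C

74.8 °C


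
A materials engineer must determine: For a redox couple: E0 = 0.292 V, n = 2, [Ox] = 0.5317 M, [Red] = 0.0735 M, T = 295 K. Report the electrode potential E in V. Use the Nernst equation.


Apply the Nernst equation: E = E0 + (RT/nF)*ln([Ox]/[Red])
Step 1: RT/nF = 8.314*295/(2*96485) = 0.0127099 V
Step 2: [Ox]/[Red] = 0.5317/0.0735 = 7.234014
Step 3: ln(7.234014) = 1.978794
Step 4: correction = 0.0127099 * 1.978794 = 0.025 V
E = 0.292 + 0.025 = 0.317 V

0.317 V


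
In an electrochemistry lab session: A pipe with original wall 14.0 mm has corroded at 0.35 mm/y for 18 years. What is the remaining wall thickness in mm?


Remaining wall = original − CR × time
t = 14.0 − 0.35*18 = 14.0 − 6.3 = 7.7 mm

7.7 mm


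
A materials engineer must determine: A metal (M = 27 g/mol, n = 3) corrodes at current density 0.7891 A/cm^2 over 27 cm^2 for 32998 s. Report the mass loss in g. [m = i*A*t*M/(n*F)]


Apply Faraday's law: m = i*A*t*M / (n*F)
Total charge passed Q = i*A*t = 0.7891*27*32998 = 703045.4886 C
m = Q*M/(n*F) = 703045.4886*27/(3*96485) = 65.5792 g

65.5792 g


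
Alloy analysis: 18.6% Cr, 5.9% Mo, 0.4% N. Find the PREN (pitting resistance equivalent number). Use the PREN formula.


Apply the PREN formula: PREN = Cr + 3.3*Mo + 16*N
PREN = 18.6 + 3.3*5.9 + 16*0.4
PREN = 18.6 + 19.47 + 6.4 = 44.47

44.47


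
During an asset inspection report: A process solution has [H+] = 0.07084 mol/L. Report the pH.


pH = −log10[H+]
pH = −log10(0.07084) = 1.15

1.15


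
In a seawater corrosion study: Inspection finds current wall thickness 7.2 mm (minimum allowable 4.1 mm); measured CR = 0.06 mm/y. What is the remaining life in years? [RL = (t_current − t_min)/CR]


Apply the remaining-life relation: RL = (t_current − t_min) / CR
RL = (7.2 − 4.1) / 0.06 = 3.1 / 0.06 = 51.7 years

51.7 years


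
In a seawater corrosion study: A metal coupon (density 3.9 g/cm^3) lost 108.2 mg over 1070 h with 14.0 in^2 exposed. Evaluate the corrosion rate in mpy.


Apply the mpy weight-loss relation: CR = 534 * W / (D * A * T)
Numerator: 534 * 108.2 = 57778.8
Denominator: 3.9 * 14.0 * 1070 = 58422.0
CR = 57778.8 / 58422.0 = 0.989 mpy

0.989 mpy


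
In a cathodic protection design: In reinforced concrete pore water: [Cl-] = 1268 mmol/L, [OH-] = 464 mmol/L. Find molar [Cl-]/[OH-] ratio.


Threshold parameter = [Cl-] / [OH-] (molar basis; both in mmol/L, so units cancel)
Ratio = 1268 / 464 = 2.73

2.73


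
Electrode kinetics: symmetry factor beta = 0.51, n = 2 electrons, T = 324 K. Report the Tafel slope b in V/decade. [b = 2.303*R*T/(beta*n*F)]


Apply the Tafel slope relation: b = 2.303*R*T/(beta*n*F)
Numerator: 2.303 * 8.314 * 324 = 6203.67
Denominator: 0.51 * 2 * 96485 = 98414.7
b = 6203.67 / 98414.7 = 0.063 V/decade

0.063 V/decade


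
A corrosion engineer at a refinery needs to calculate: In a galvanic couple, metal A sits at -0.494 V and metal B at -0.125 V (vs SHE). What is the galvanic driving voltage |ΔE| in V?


Driving voltage is the absolute potential difference.
|ΔE| = |-0.494 − (-0.125)| = 0.369 V

0.369 V


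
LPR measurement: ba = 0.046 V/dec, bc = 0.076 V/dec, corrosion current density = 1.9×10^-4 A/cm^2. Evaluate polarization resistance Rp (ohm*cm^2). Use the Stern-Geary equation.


Apply the Stern-Geary equation: Rp = ba*bc / (2.303*icorr*(ba+bc))
ba*bc = 0.046*0.076 = 0.003496
ba+bc = 0.122; 2.303*icorr*(ba+bc) = 2.303*1.9×10^-4*0.122 = 5.338354×10^-5
Rp = 0.003496 / 5.338354×10^-5 = 65.5 ohm*cm^2

65.5 ohm*cm^2


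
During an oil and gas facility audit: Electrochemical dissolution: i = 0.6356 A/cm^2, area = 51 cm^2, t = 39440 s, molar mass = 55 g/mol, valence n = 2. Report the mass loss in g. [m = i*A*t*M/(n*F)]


Apply Faraday's law: m = i*A*t*M / (n*F)
Total charge passed Q = i*A*t = 0.6356*51*39440 = 1278471.264 C
m = Q*M/(n*F) = 1278471.264*55/(2*96485) = 364.38783 g

364.38783 g


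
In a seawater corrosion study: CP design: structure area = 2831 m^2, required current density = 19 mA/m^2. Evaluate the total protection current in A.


I = area * current density, then convert mA → A (÷1000)
I = 2831 * 19 / 1000 = 53.79 A

53.79 A


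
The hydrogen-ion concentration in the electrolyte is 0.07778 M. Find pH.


pH = −log10[H+]
pH = −log10(0.07778) = 1.11

1.11


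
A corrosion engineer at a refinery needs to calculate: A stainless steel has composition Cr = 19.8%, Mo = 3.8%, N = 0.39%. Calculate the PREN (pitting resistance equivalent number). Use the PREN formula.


Apply the PREN formula: PREN = Cr + 3.3*Mo + 16*N
PREN = 19.8 + 3.3*3.8 + 16*0.39
PREN = 19.8 + 12.54 + 6.24 = 38.58

38.58


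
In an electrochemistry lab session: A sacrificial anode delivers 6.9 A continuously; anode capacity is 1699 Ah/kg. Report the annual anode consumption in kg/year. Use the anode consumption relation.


Annual consumption = current * hours per year / capacity
Rate = 6.9 * 8760 / 1699 = 35.6 kg/year

35.6 kg/year


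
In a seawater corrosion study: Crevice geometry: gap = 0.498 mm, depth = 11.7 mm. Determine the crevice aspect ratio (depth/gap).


Aspect ratio = depth / gap
Ratio = 11.7 / 0.498 = 23.5

23.5


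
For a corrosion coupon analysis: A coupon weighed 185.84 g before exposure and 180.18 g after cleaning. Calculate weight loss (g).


Weight loss = initial − final
WL = 185.84 − 180.18 = 5.66 g

5.66 g


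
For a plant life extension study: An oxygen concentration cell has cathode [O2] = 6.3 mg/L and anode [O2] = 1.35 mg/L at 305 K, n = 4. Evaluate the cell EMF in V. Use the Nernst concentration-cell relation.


Apply the Nernst concentration-cell relation: E = (RT/nF)*ln(C_cathode/C_anode)
RT/nF = 8.314*305/(4*96485) = 0.00657037 V
ln(6.3/1.35) = 1.54045
E = 0.00657037 * 1.54045 = 0.01012 V

0.01012 V


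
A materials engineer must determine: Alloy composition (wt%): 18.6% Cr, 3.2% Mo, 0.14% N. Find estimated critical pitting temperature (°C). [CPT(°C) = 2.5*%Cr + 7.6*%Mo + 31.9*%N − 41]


Apply the ASTM G48 empirical CPT estimate: CPT(°C) = 2.5*%Cr + 7.6*%Mo + 31.9*%N − 41
2.5*18.6 = 46.5; 7.6*3.2 = 24.32; 31.9*0.14 = 4.466
CPT = 46.5 + 24.32 + 4.466 − 41 = 34.286 °C
Rounded to 0.1 °C: CPT ≈ 34.3 °C

34.3 °C


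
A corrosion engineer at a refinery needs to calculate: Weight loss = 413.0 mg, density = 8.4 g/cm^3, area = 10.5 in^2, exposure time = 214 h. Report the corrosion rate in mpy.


Apply the mpy weight-loss relation: CR = 534 * W / (D * A * T)
Numerator: 534 * 413.0 = 220542.0
Denominator: 8.4 * 10.5 * 214 = 18874.8
CR = 220542.0 / 18874.8 = 11.68447 mpy

11.68447 mpy


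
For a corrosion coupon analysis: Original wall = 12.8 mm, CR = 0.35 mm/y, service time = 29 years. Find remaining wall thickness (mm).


Remaining wall = original − CR × time
t = 12.8 − 0.35*29 = 12.8 − 10.15 = 2.65 mm

2.65 mm


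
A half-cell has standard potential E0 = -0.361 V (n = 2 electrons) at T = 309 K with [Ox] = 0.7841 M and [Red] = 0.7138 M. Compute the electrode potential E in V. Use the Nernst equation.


Apply the Nernst equation: E = E0 + (RT/nF)*ln([Ox]/[Red])
Step 1: RT/nF = 8.314*309/(2*96485) = 0.01331308 V
Step 2: [Ox]/[Red] = 0.7841/0.7138 = 1.098487
Step 3: ln(1.098487) = 0.093934
Step 4: correction = 0.01331308 * 0.093934 = 0.0013 V
E = -0.361 + 0.0013 = -0.3597 V

-0.3597 V


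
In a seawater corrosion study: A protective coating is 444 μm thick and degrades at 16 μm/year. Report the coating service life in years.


Service life = thickness / degradation rate
Life = 444 / 16 = 27.8 years

27.8 years


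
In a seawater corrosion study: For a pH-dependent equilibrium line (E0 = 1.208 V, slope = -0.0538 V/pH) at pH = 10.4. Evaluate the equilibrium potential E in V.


Apply the Pourbaix line equation: E = E0 + slope*pH
E = 1.208 + (-0.0538)*10.4 = 1.208 + (-0.55952) = 0.64848 V
Rounded to 4 decimal places: E = 0.6485 V

0.6485 V


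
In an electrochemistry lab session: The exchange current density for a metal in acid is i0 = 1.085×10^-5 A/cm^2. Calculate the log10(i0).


i0 = 1.085×10^-5 A/cm^2
log10(i0) = -4.965

-4.965


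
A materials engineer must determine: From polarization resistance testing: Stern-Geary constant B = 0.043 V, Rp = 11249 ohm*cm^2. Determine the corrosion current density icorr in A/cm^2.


Apply the Stern-Geary relation: icorr = B / Rp
icorr = 0.043 / 11249 = 3.823×10^-6 A/cm^2

3.823×10^-6 A/cm^2


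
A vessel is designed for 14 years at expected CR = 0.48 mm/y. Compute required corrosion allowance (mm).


Corrosion allowance = CR × design life
CA = 0.48 * 14 = 6.72 mm

6.72 mm


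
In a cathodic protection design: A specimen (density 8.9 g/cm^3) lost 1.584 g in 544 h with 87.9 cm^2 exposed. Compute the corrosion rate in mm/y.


Apply the mm/y weight-loss relation: CR = 87600 * W / (D * A * T)
Numerator: 87600 * 1.584 = 138758.4
Denominator: 8.9 * 87.9 * 544 = 425576.64
CR = 138758.4 / 425576.64 = 0.326048 mm/y

0.326048 mm/y


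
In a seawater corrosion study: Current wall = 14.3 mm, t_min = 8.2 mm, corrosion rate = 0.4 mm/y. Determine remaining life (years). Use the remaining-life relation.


Apply the remaining-life relation: RL = (t_current − t_min) / CR
RL = (14.3 − 8.2) / 0.4 = 6.1 / 0.4 = 15.3 years

15.3 years


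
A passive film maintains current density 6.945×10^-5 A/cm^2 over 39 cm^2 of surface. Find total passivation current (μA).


I = i_pass * A, then convert A → μA (×10^6)
I = 6.945×10^-5 * 39 * 10^6 = 2708.55 μA

2708.55 μA


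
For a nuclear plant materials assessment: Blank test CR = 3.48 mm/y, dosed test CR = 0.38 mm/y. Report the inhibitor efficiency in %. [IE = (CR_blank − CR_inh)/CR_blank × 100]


Apply the inhibitor-efficiency definition: IE = (CR_blank − CR_inh)/CR_blank × 100
IE = (3.48 − 0.38) / 3.48 × 100
IE = 3.1 / 3.48 × 100 = 89.1 %

89.1 %


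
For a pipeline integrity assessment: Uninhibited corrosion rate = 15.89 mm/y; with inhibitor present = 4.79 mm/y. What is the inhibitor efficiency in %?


Apply the inhibitor-efficiency definition: IE = (CR_blank − CR_inh)/CR_blank × 100
IE = (15.89 − 4.79) / 15.89 × 100
IE = 11.1 / 15.89 × 100 = 69.9 %

69.9 %


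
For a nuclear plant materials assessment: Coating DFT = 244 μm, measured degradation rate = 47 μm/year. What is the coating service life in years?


Service life = thickness / degradation rate
Life = 244 / 47 = 5.2 years

5.2 years


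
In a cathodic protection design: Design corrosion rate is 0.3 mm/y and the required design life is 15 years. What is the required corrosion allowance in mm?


Corrosion allowance = CR × design life
CA = 0.3 * 15 = 4.5 mm

4.5 mm


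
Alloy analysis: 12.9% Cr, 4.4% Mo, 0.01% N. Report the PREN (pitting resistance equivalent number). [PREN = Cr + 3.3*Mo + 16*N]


Apply the PREN formula: PREN = Cr + 3.3*Mo + 16*N
PREN = 12.9 + 3.3*4.4 + 16*0.01
PREN = 12.9 + 14.52 + 0.16 = 27.58

27.58


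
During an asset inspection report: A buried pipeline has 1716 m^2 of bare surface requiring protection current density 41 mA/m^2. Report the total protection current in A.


I = area * current density, then convert mA → A (÷1000)
I = 1716 * 41 / 1000 = 70.36 A

70.36 A


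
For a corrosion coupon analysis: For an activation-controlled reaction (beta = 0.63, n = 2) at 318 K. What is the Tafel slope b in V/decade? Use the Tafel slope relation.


Apply the Tafel slope relation: b = 2.303*R*T/(beta*n*F)
Numerator: 2.303 * 8.314 * 318 = 6088.79
Denominator: 0.63 * 2 * 96485 = 121571.1
b = 6088.79 / 121571.1 = 0.05 V/decade

0.05 V/decade


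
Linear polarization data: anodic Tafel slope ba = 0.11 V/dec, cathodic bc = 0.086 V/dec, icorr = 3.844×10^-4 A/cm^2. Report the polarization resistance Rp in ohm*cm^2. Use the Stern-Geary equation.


Apply the Stern-Geary equation: Rp = ba*bc / (2.303*icorr*(ba+bc))
ba*bc = 0.11*0.086 = 0.00946
ba+bc = 0.196; 2.303*icorr*(ba+bc) = 2.303*3.844×10^-4*0.196 = 1.7351355×10^-4
Rp = 0.00946 / 1.7351355×10^-4 = 54.52 ohm*cm^2

54.52 ohm*cm^2


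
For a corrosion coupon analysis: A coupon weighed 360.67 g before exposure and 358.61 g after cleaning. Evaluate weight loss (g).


Weight loss = initial − final
WL = 360.67 − 358.61 = 2.06 g

2.06 g


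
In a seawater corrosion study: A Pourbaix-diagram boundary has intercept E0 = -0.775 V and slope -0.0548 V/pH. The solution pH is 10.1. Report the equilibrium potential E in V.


Apply the Pourbaix line equation: E = E0 + slope*pH
E = -0.775 + (-0.0548)*10.1 = -0.775 + (-0.55348) = -1.32848 V
Rounded to 3 decimal places: E = -1.328 V

-1.328 V


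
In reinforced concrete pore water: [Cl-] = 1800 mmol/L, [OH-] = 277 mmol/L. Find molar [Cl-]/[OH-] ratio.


Threshold parameter = [Cl-] / [OH-] (molar basis; both in mmol/L, so units cancel)
Ratio = 1800 / 277 = 6.5

6.5


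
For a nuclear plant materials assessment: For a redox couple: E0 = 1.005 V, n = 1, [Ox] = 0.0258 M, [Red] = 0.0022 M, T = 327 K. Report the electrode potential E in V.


Apply the Nernst equation: E = E0 + (RT/nF)*ln([Ox]/[Red])
Step 1: RT/nF = 8.314*327/(1*96485) = 0.02817721 V
Step 2: [Ox]/[Red] = 0.0258/0.0022 = 11.727273
Step 3: ln(11.727273) = 2.461917
Step 4: correction = 0.02817721 * 2.461917 = 0.069 V
E = 1.005 + 0.069 = 1.074 V

1.074 V


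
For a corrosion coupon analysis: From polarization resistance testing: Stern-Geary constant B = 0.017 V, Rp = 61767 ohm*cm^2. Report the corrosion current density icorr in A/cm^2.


Apply the Stern-Geary relation: icorr = B / Rp
icorr = 0.017 / 61767 = 2.752×10^-7 A/cm^2

2.752×10^-7 A/cm^2


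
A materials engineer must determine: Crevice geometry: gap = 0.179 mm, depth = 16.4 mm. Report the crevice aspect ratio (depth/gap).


Aspect ratio = depth / gap
Ratio = 16.4 / 0.179 = 91.6

91.6


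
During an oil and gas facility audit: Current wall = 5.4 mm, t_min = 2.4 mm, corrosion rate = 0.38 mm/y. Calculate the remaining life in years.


Apply the remaining-life relation: RL = (t_current − t_min) / CR
RL = (5.4 − 2.4) / 0.38 = 3.0 / 0.38 = 7.9 years

7.9 years


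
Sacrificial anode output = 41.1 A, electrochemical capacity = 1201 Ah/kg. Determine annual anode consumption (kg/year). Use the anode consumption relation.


Annual consumption = current * hours per year / capacity
Rate = 41.1 * 8760 / 1201 = 299.8 kg/year

299.8 kg/year


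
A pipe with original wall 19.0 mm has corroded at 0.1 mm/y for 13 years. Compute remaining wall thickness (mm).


Remaining wall = original − CR × time
t = 19.0 − 0.1*13 = 19.0 − 1.3 = 17.7 mm

17.7 mm


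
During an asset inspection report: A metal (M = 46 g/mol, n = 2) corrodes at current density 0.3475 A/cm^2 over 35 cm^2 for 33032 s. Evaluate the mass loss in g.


Apply Faraday's law: m = i*A*t*M / (n*F)
Total charge passed Q = i*A*t = 0.3475*35*33032 = 401751.7 C
m = Q*M/(n*F) = 401751.7*46/(2*96485) = 95.7692 g

95.7692 g


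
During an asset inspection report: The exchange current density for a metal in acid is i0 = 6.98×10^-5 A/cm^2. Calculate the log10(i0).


i0 = 6.98×10^-5 A/cm^2
log10(i0) = -4.156

-4.156


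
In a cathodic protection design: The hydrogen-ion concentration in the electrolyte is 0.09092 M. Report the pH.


pH = −log10[H+]
pH = −log10(0.09092) = 1.04

1.04


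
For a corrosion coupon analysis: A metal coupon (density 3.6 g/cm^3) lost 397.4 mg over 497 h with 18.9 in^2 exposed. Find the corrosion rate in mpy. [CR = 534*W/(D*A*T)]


Apply the mpy weight-loss relation: CR = 534 * W / (D * A * T)
Numerator: 534 * 397.4 = 212211.6
Denominator: 3.6 * 18.9 * 497 = 33815.88
CR = 212211.6 / 33815.88 = 6.2755 mpy

6.2755 mpy


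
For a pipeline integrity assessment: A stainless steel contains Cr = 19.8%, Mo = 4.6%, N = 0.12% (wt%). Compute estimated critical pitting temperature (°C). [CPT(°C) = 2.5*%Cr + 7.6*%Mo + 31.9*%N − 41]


Apply the ASTM G48 empirical CPT estimate: CPT(°C) = 2.5*%Cr + 7.6*%Mo + 31.9*%N − 41
2.5*19.8 = 49.5; 7.6*4.6 = 34.96; 31.9*0.12 = 3.828
CPT = 49.5 + 34.96 + 3.828 − 41 = 47.288 °C
Rounded to 0.1 °C: CPT ≈ 47.3 °C

47.3 °C
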